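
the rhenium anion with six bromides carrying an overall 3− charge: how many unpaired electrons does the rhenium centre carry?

Summing ligand charges against the −3 overall charge gives an oxidation state of +3 for rhenium.
Rhenium is a group-7 element; Re(III) is therefore d⁴.
The spin state decides the count: a 5d ion has a large Δₒ and is invariably low-spin.
An octahedral low-spin d⁴ ion is t₂g⁴e_g⁰, giving 2 unpaired electrons.

2 unpaired electrons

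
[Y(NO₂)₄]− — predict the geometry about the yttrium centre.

Each nitro (N-bound nitrite) is −1; balancing the −1 overall charge requires Y(III).
Group 3 minus oxidation state 3 gives a d⁰ configuration.
With 4 monodentate ligands the coordination number is 4.
A d⁰ ion has no crystal-field stabilisation preference between square planar and tetrahedral, so four ligands adopt the sterically favoured tetrahedral geometry.

tetrahedral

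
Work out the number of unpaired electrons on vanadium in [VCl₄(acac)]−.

1 unpaired electron

Ligand charges: each chloride is −1; each acetylacetonate is −1. With an overall charge of −1 the vanadium centre must be in the +4 oxidation state.
V sits in group 5, so the d-electron count is 5 − 4 = 1.
Counting donor atoms: 4×chloride (monodentate) → 4 donors; 1×acetylacetonate (bidentate) → 2 donors. Coordination number = 6.
In an octahedral field the d¹ configuration is t₂g¹e_g⁰ (only one arrangement possible), giving 1 unpaired electron.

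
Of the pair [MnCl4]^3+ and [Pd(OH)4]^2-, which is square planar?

[Pd(OH)4]^2-

For [MnCl4]^3+: Summing ligand charges against the +3 overall charge gives an oxidation state of +7 for manganese. Manganese is a group-7 element; Mn(VII) is therefore d⁰. A d⁰ ion has no crystal-field stabilisation preference between square planar and tetrahedral, so four ligands adopt the sterically favoured tetrahedral geometry. → tetrahedral.
For [Pd(OH)4]^2-: Summing ligand charges against the −2 overall charge gives an oxidation state of +2 for palladium. Palladium is a group-10 element; Pd(II) is therefore d⁸. A 4d d⁸ ion has a large crystal-field splitting; square planar leaves the high-energy d_{x²−y²} orbital empty and maximises CFSE. → square planar.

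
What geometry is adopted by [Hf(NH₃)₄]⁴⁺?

Summing ligand charges against the +4 overall charge gives an oxidation state of +4 for hafnium.
Group 4 minus oxidation state 4 gives a d⁰ configuration.
Coordination number: 4.
A d⁰ ion has no crystal-field stabilisation preference between square planar and tetrahedral, so four ligands adopt the sterically favoured tetrahedral geometry.

tetrahedral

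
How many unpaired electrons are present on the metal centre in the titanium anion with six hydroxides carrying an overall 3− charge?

Ligand charges: each hydroxide is −1. With an overall charge of −3 the titanium centre must be in the +3 oxidation state.
Titanium is a group-4 element; Ti(III) is therefore d¹.
In an octahedral field the d¹ configuration is t₂g¹e_g⁰ (only one arrangement possible), giving 1 unpaired electron.

1 unpaired electron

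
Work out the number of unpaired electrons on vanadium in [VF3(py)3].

Ligand charges: each fluoride is −1; pyridine is neutral. With an overall charge of 0 the vanadium centre must be in the +3 oxidation state.
Vanadium is a group-5 element; V(III) is therefore d².
In an octahedral field the d² configuration is t₂g²e_g⁰ (only one arrangement possible), giving 2 unpaired electrons.

2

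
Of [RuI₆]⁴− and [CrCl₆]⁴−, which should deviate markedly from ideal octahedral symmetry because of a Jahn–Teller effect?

[CrCl₆]⁴−

[RuI₆]⁴−: Ligand charges: each iodide is −1. With an overall charge of −4 the ruthenium centre must be in the +2 oxidation state. Ru sits in group 8, so the d-electron count is 8 − 2 = 6. A 4d ion has a large Δₒ and is invariably low-spin. The d⁶ configuration leaves the e_g set evenly filled (or empty) — no strong Jahn–Teller driving force.
[CrCl₆]⁴−: Ligand charges: each chloride is −1. With an overall charge of −4 the chromium centre must be in the +2 oxidation state. Group 6 minus oxidation state 2 gives a d⁴ configuration. Chloride is a weak-field ligand for a first-row metal, so the complex is high-spin. The t₂g³e_g¹ (high-spin) configuration has an unevenly filled e_g set; the Jahn–Teller theorem predicts a tetragonal distortion (typically axial elongation) to lift the degeneracy.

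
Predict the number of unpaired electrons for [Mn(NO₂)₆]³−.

2

Each nitro (N-bound nitrite) is −1; balancing the −3 overall charge requires Mn(III).
Group 7 minus oxidation state 3 gives a d⁴ configuration.
The spin state decides the count: Nitro (N-bound nitrite) is a strong-field ligand (high in the spectrochemical series) for a first-row metal, so the complex is low-spin.
An octahedral low-spin d⁴ ion is t₂g⁴e_g⁰, giving 2 unpaired electrons.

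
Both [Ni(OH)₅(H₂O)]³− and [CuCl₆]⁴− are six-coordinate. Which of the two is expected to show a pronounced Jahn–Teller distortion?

[CuCl₆]⁴−

[Ni(OH)₅(H₂O)]³−: Ligand charges: each hydroxide is −1; water is neutral. With an overall charge of −3 the nickel centre must be in the +2 oxidation state. Nickel is a group-10 element; Ni(II) is therefore d⁸. The d⁸ configuration leaves the e_g set evenly filled (or empty) — no strong Jahn–Teller driving force.
[CuCl₆]⁴−: Summing ligand charges against the −4 overall charge gives an oxidation state of +2 for copper. Cu sits in group 11, so the d-electron count is 11 − 2 = 9. The t₂g⁶e_g³ configuration has an unevenly filled e_g set; the Jahn–Teller theorem predicts a tetragonal distortion (typically axial elongation) to lift the degeneracy.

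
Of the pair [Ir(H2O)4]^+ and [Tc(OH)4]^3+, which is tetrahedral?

[Tc(OH)4]^3+

For [Ir(H2O)4]^+: Summing ligand charges against the +1 overall charge gives an oxidation state of +1 for iridium. Iridium is a group-9 element; Ir(I) is therefore d⁸. A 5d d⁸ ion has a large crystal-field splitting; square planar leaves the high-energy d_{x²−y²} orbital empty and maximises CFSE. → square planar.
For [Tc(OH)4]^3+: Summing ligand charges against the +3 overall charge gives an oxidation state of +7 for technetium. Tc sits in group 7, so the d-electron count is 7 − 7 = 0. A d⁰ ion has no crystal-field stabilisation preference between square planar and tetrahedral, so four ligands adopt the sterically favoured tetrahedral geometry. → tetrahedral.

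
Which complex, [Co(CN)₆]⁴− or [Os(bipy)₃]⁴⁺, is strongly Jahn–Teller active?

[Co(CN)₆]⁴−

[Co(CN)₆]⁴−: Ligand charges: each cyanide is −1. With an overall charge of −4 the cobalt centre must be in the +2 oxidation state. Co sits in group 9, so the d-electron count is 9 − 2 = 7. Cyanide is a strong-field ligand (high in the spectrochemical series) for a first-row metal, so the complex is low-spin. The t₂g⁶e_g¹ (low-spin) configuration has an unevenly filled e_g set; the Jahn–Teller theorem predicts a tetragonal distortion (typically axial elongation) to lift the degeneracy.
[Os(bipy)₃]⁴⁺: Summing ligand charges against the +4 overall charge gives an oxidation state of +4 for osmium. Os sits in group 8, so the d-electron count is 8 − 4 = 4. A 5d ion has a large Δₒ and is invariably low-spin. The d⁴ configuration leaves the e_g set evenly filled (or empty) — no strong Jahn–Teller driving force.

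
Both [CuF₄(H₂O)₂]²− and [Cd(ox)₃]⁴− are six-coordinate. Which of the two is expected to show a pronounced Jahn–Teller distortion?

[CuF₄(H₂O)₂]²−: Each fluoride is −1; water is neutral; balancing the −2 overall charge requires Cu(II). Group 11 minus oxidation state 2 gives a d⁹ configuration. The t₂g⁶e_g³ configuration has an unevenly filled e_g set; the Jahn–Teller theorem predicts a tetragonal distortion (typically axial elongation) to lift the degeneracy.
[Cd(ox)₃]⁴−: Ligand charges: each oxalate is −2. With an overall charge of −4 the cadmium centre must be in the +2 oxidation state. Cadmium is a group-12 element; Cd(II) is therefore d¹⁰. The d¹⁰ configuration leaves the e_g set evenly filled (or empty) — no strong Jahn–Teller driving force.

[CuF₄(H₂O)₂]²−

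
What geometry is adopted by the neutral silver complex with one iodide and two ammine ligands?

trigonal planar

Summing ligand charges against the 0 overall charge gives an oxidation state of +1 for silver.
Group 11 minus oxidation state 1 gives a d¹⁰ configuration.
Coordination number: 3.
Three ligands around a d¹⁰ centre minimise repulsion in a trigonal-planar arrangement.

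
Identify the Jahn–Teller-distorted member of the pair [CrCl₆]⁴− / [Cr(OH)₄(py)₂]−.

[CrCl₆]⁴−

[CrCl₆]⁴−: Each chloride is −1; balancing the −4 overall charge requires Cr(II). Cr sits in group 6, so the d-electron count is 6 − 2 = 4. Chloride is a weak-field ligand for a first-row metal, so the complex is high-spin. The t₂g³e_g¹ (high-spin) configuration has an unevenly filled e_g set; the Jahn–Teller theorem predicts a tetragonal distortion (typically axial elongation) to lift the degeneracy.
[Cr(OH)₄(py)₂]−: Summing ligand charges against the −1 overall charge gives an oxidation state of +3 for chromium. Cr sits in group 6, so the d-electron count is 6 − 3 = 3. The d³ configuration leaves the e_g set evenly filled (or empty) — no strong Jahn–Teller driving force.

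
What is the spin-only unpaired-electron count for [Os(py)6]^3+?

1 unpaired electron

Summing ligand charges against the +3 overall charge gives an oxidation state of +3 for osmium.
Group 8 minus oxidation state 3 gives a d⁵ configuration.
The spin state decides the count: a 5d ion has a large Δₒ and is invariably low-spin.
An octahedral low-spin d⁵ ion is t₂g⁵e_g⁰, giving 1 unpaired electron.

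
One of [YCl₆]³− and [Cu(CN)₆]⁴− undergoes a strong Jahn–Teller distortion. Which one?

[YCl₆]³−: Summing ligand charges against the −3 overall charge gives an oxidation state of +3 for yttrium. Group 3 minus oxidation state 3 gives a d⁰ configuration. The d⁰ configuration leaves the e_g set evenly filled (or empty) — no strong Jahn–Teller driving force.
[Cu(CN)₆]⁴−: Summing ligand charges against the −4 overall charge gives an oxidation state of +2 for copper. Cu sits in group 11, so the d-electron count is 11 − 2 = 9. The t₂g⁶e_g³ configuration has an unevenly filled e_g set; the Jahn–Teller theorem predicts a tetragonal distortion (typically axial elongation) to lift the degeneracy.

[Cu(CN)₆]⁴−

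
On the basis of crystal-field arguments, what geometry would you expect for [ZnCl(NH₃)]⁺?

Each chloride is −1; ammonia is neutral; balancing the +1 overall charge requires Zn(II).
Zinc is a group-12 element; Zn(II) is therefore d¹⁰.
With 2 monodentate ligands the coordination number is 2.
A d¹⁰ ion with only two ligands adopts a linear arrangement (sp hybridisation; no CFSE preference).

linear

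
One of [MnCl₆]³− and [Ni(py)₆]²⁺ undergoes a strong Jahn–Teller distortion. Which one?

[MnCl₆]³−: Ligand charges: each chloride is −1. With an overall charge of −3 the manganese centre must be in the +3 oxidation state. Manganese is a group-7 element; Mn(III) is therefore d⁴. Chloride is a weak-field ligand for a first-row metal, so the complex is high-spin. The t₂g³e_g¹ (high-spin) configuration has an unevenly filled e_g set; the Jahn–Teller theorem predicts a tetragonal distortion (typically axial elongation) to lift the degeneracy.
[Ni(py)₆]²⁺: Pyridine is neutral; balancing the +2 overall charge requires Ni(II). Nickel is a group-10 element; Ni(II) is therefore d⁸. The d⁸ configuration leaves the e_g set evenly filled (or empty) — no strong Jahn–Teller driving force.

[MnCl₆]³−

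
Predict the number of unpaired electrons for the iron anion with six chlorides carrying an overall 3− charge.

Summing ligand charges against the −3 overall charge gives an oxidation state of +3 for iron.
Fe sits in group 8, so the d-electron count is 8 − 3 = 5.
The spin state decides the count: Chloride is a weak-field ligand for a first-row metal, so the complex is high-spin.
An octahedral high-spin d⁵ ion is t₂g³e_g², giving 5 unpaired electrons.

5 unpaired electrons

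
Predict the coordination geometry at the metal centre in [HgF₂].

Ligand charges: each fluoride is −1. With an overall charge of 0 the mercury centre must be in the +2 oxidation state.
Group 12 minus oxidation state 2 gives a d¹⁰ configuration.
Coordination number: 2.
A d¹⁰ ion with only two ligands adopts a linear arrangement (sp hybridisation; no CFSE preference).

linear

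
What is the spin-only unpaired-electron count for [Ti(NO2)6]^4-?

2

Ligand charges: each nitro (N-bound nitrite) is −1. With an overall charge of −4 the titanium centre must be in the +2 oxidation state.
Group 4 minus oxidation state 2 gives a d² configuration.
In an octahedral field the d² configuration is t₂g²e_g⁰ (only one arrangement possible), giving 2 unpaired electrons.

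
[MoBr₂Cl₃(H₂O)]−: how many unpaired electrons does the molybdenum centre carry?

2 unpaired electrons

Ligand charges: each bromide is −1; each chloride is −1; water is neutral. With an overall charge of −1 the molybdenum centre must be in the +4 oxidation state.
Molybdenum is a group-6 element; Mo(IV) is therefore d².
In an octahedral field the d² configuration is t₂g²e_g⁰ (only one arrangement possible), giving 2 unpaired electrons.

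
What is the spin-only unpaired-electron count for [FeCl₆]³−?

5

Ligand charges: each chloride is −1. With an overall charge of −3 the iron centre must be in the +3 oxidation state.
Fe sits in group 8, so the d-electron count is 8 − 3 = 5.
The spin state decides the count: Chloride is a weak-field ligand for a first-row metal, so the complex is high-spin.
An octahedral high-spin d⁵ ion is t₂g³e_g², giving 5 unpaired electrons.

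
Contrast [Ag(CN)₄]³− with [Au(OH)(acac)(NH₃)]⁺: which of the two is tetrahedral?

[Ag(CN)₄]³−

For [Ag(CN)₄]³−: Ligand charges: each cyanide is −1. With an overall charge of −3 the silver centre must be in the +1 oxidation state. Silver is a group-11 element; Ag(I) is therefore d¹⁰. A d¹⁰ ion has no crystal-field stabilisation preference between square planar and tetrahedral, so four ligands adopt the sterically favoured tetrahedral geometry. → tetrahedral.
For [Au(OH)(acac)(NH₃)]⁺: Summing ligand charges against the +1 overall charge gives an oxidation state of +3 for gold. Au sits in group 11, so the d-electron count is 11 − 3 = 8. A 5d d⁸ ion has a large crystal-field splitting; square planar leaves the high-energy d_{x²−y²} orbital empty and maximises CFSE. → square planar.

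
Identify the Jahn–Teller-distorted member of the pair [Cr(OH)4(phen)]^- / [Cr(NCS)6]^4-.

[Cr(NCS)6]^4-

[Cr(OH)4(phen)]^-: Summing ligand charges against the −1 overall charge gives an oxidation state of +3 for chromium. Chromium is a group-6 element; Cr(III) is therefore d³. The d³ configuration leaves the e_g set evenly filled (or empty) — no strong Jahn–Teller driving force.
[Cr(NCS)6]^4-: Ligand charges: each isothiocyanate is −1. With an overall charge of −4 the chromium centre must be in the +2 oxidation state. Chromium is a group-6 element; Cr(II) is therefore d⁴. Isothiocyanate is a weak-field ligand for a first-row metal, so the complex is high-spin. The t₂g³e_g¹ (high-spin) configuration has an unevenly filled e_g set; the Jahn–Teller theorem predicts a tetragonal distortion (typically axial elongation) to lift the degeneracy.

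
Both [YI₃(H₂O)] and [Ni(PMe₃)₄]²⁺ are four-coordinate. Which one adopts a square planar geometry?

For [YI₃(H₂O)]: Ligand charges: each iodide is −1; water is neutral. With an overall charge of 0 the yttrium centre must be in the +3 oxidation state. Group 3 minus oxidation state 3 gives a d⁰ configuration. A d⁰ ion has no crystal-field stabilisation preference between square planar and tetrahedral, so four ligands adopt the sterically favoured tetrahedral geometry. → tetrahedral.
For [Ni(PMe₃)₄]²⁺: Summing ligand charges against the +2 overall charge gives an oxidation state of +2 for nickel. Group 10 minus oxidation state 2 gives a d⁸ configuration. Trimethylphosphine is a strong-field ligand (high in the spectrochemical series). A 3d d⁸ ion with strong-field ligands gains enough CFSE to favour square planar over tetrahedral. → square planar.

[Ni(PMe₃)₄]²⁺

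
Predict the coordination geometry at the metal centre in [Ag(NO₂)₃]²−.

trigonal planar

Ligand charges: each nitro (N-bound nitrite) is −1. With an overall charge of −2 the silver centre must be in the +1 oxidation state.
Silver is a group-11 element; Ag(I) is therefore d¹⁰.
Coordination number: 3.
Three ligands around a d¹⁰ centre minimise repulsion in a trigonal-planar arrangement.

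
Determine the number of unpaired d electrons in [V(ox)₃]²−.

Each oxalate is −2; balancing the −2 overall charge requires V(IV).
Group 5 minus oxidation state 4 gives a d¹ configuration.
Counting donor atoms: 3×oxalate (bidentate) → 6 donors. Coordination number = 6.
In an octahedral field the d¹ configuration is t₂g¹e_g⁰ (only one arrangement possible), giving 1 unpaired electron.

1 unpaired electron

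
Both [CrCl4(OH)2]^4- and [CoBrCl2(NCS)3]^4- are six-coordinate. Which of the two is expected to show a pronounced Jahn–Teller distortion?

[CrCl4(OH)2]^4-: Summing ligand charges against the −4 overall charge gives an oxidation state of +2 for chromium. Chromium is a group-6 element; Cr(II) is therefore d⁴. Chloride and hydroxide are weak-field ligands for a first-row metal, so the complex is high-spin. The t₂g³e_g¹ (high-spin) configuration has an unevenly filled e_g set; the Jahn–Teller theorem predicts a tetragonal distortion (typically axial elongation) to lift the degeneracy.
[CoBrCl2(NCS)3]^4-: Each bromide is −1; each chloride is −1; each isothiocyanate is −1; balancing the −4 overall charge requires Co(II). Group 9 minus oxidation state 2 gives a d⁷ configuration. Bromide, chloride, and isothiocyanate are weak-field ligands for a first-row metal, so the complex is high-spin. The d⁷ configuration leaves the e_g set evenly filled (or empty) — no strong Jahn–Teller driving force.

[CrCl4(OH)2]^4-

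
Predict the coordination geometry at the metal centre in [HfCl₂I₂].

tetrahedral

Summing ligand charges against the 0 overall charge gives an oxidation state of +4 for hafnium.
Hafnium is a group-4 element; Hf(IV) is therefore d⁰.
Coordination number: 4.
A d⁰ ion has no crystal-field stabilisation preference between square planar and tetrahedral, so four ligands adopt the sterically favoured tetrahedral geometry.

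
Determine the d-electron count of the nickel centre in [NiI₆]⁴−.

Summing ligand charges against the −4 overall charge gives an oxidation state of +2 for nickel.
Ni sits in group 10, so the d-electron count is 10 − 2 = 8.

d8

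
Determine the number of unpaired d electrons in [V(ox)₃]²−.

Ligand charges: each oxalate is −2. With an overall charge of −2 the vanadium centre must be in the +4 oxidation state.
Vanadium is a group-5 element; V(IV) is therefore d¹.
Counting donor atoms: 3×oxalate (bidentate) → 6 donors. Coordination number = 6.
In an octahedral field the d¹ configuration is t₂g¹e_g⁰ (only one arrangement possible), giving 1 unpaired electron.

1 unpaired electron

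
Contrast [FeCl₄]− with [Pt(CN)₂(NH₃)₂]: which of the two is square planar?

[Pt(CN)₂(NH₃)₂]

For [FeCl₄]−: Each chloride is −1; balancing the −1 overall charge requires Fe(III). Fe sits in group 8, so the d-electron count is 8 − 3 = 5. A high-spin d⁵ ion has zero CFSE in either geometry, so four ligands adopt the sterically favoured tetrahedral geometry. → tetrahedral.
For [Pt(CN)₂(NH₃)₂]: Each cyanide is −1; ammonia is neutral; balancing the 0 overall charge requires Pt(II). Platinum is a group-10 element; Pt(II) is therefore d⁸. A 5d d⁸ ion has a large crystal-field splitting; square planar leaves the high-energy d_{x²−y²} orbital empty and maximises CFSE. → square planar.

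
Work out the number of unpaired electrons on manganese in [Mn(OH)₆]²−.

3 unpaired electrons

Summing ligand charges against the −2 overall charge gives an oxidation state of +4 for manganese.
Group 7 minus oxidation state 4 gives a d³ configuration.
In an octahedral field the d³ configuration is t₂g³e_g⁰ (only one arrangement possible), giving 3 unpaired electrons.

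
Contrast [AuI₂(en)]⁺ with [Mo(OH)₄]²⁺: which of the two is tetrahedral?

For [AuI₂(en)]⁺: Summing ligand charges against the +1 overall charge gives an oxidation state of +3 for gold. Gold is a group-11 element; Au(III) is therefore d⁸. A 5d d⁸ ion has a large crystal-field splitting; square planar leaves the high-energy d_{x²−y²} orbital empty and maximises CFSE. → square planar.
For [Mo(OH)₄]²⁺: Summing ligand charges against the +2 overall charge gives an oxidation state of +6 for molybdenum. Molybdenum is a group-6 element; Mo(VI) is therefore d⁰. A d⁰ ion has no crystal-field stabilisation preference between square planar and tetrahedral, so four ligands adopt the sterically favoured tetrahedral geometry. → tetrahedral.

[Mo(OH)₄]²⁺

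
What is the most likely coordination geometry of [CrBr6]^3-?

octahedral

Ligand charges: each bromide is −1. With an overall charge of −3 the chromium centre must be in the +3 oxidation state.
Group 6 minus oxidation state 3 gives a d³ configuration.
Coordination number: 6.
Six donors around a single metal centre give an octahedral coordination sphere.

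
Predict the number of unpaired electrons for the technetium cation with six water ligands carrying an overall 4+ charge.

3

Ligand charges: water is neutral. With an overall charge of +4 the technetium centre must be in the +4 oxidation state.
Technetium is a group-7 element; Tc(IV) is therefore d³.
In an octahedral field the d³ configuration is t₂g³e_g⁰ (only one arrangement possible), giving 3 unpaired electrons.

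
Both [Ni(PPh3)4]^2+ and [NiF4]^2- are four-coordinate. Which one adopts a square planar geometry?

[Ni(PPh3)4]^2+

For [Ni(PPh3)4]^2+: Ligand charges: triphenylphosphine is neutral. With an overall charge of +2 the nickel centre must be in the +2 oxidation state. Nickel is a group-10 element; Ni(II) is therefore d⁸. Triphenylphosphine is a strong-field ligand (high in the spectrochemical series). A 3d d⁸ ion with strong-field ligands gains enough CFSE to favour square planar over tetrahedral. → square planar.
For [NiF4]^2-: Each fluoride is −1; balancing the −2 overall charge requires Ni(II). Nickel is a group-10 element; Ni(II) is therefore d⁸. Fluoride is a weak-field ligand. With weak-field ligands the CFSE gain from square planar is small, so a 3d d⁸ ion takes the sterically preferred tetrahedral geometry. → tetrahedral.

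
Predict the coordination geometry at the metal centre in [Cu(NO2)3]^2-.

Each nitro (N-bound nitrite) is −1; balancing the −2 overall charge requires Cu(I).
Cu sits in group 11, so the d-electron count is 11 − 1 = 10.
With 3 monodentate ligands the coordination number is 3.
Three ligands around a d¹⁰ centre minimise repulsion in a trigonal-planar arrangement.

trigonal planar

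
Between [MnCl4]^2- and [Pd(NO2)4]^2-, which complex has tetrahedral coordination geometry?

[MnCl4]^2-

For [MnCl4]^2-: Summing ligand charges against the −2 overall charge gives an oxidation state of +2 for manganese. Group 7 minus oxidation state 2 gives a d⁵ configuration. A high-spin d⁵ ion has zero CFSE in either geometry, so four ligands adopt the sterically favoured tetrahedral geometry. → tetrahedral.
For [Pd(NO2)4]^2-: Ligand charges: each nitro (N-bound nitrite) is −1. With an overall charge of −2 the palladium centre must be in the +2 oxidation state. Palladium is a group-10 element; Pd(II) is therefore d⁸. A 4d d⁸ ion has a large crystal-field splitting; square planar leaves the high-energy d_{x²−y²} orbital empty and maximises CFSE. → square planar.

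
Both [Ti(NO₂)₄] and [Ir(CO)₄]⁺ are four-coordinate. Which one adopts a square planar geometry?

[Ir(CO)₄]⁺

For [Ti(NO₂)₄]: Ligand charges: each nitro (N-bound nitrite) is −1. With an overall charge of 0 the titanium centre must be in the +4 oxidation state. Ti sits in group 4, so the d-electron count is 4 − 4 = 0. A d⁰ ion has no crystal-field stabilisation preference between square planar and tetrahedral, so four ligands adopt the sterically favoured tetrahedral geometry. → tetrahedral.
For [Ir(CO)₄]⁺: Ligand charges: carbonyl is neutral. With an overall charge of +1 the iridium centre must be in the +1 oxidation state. Ir sits in group 9, so the d-electron count is 9 − 1 = 8. A 5d d⁸ ion has a large crystal-field splitting; square planar leaves the high-energy d_{x²−y²} orbital empty and maximises CFSE. → square planar.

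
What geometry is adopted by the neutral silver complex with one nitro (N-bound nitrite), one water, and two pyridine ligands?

tetrahedral

Each nitro (N-bound nitrite) is −1; water is neutral; pyridine is neutral; balancing the 0 overall charge requires Ag(I).
Group 11 minus oxidation state 1 gives a d¹⁰ configuration.
Coordination number: 4.
A d¹⁰ ion has no crystal-field stabilisation preference between square planar and tetrahedral, so four ligands adopt the sterically favoured tetrahedral geometry.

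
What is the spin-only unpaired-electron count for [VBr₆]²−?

1

Ligand charges: each bromide is −1. With an overall charge of −2 the vanadium centre must be in the +4 oxidation state.
V sits in group 5, so the d-electron count is 5 − 4 = 1.
In an octahedral field the d¹ configuration is t₂g¹e_g⁰ (only one arrangement possible), giving 1 unpaired electron.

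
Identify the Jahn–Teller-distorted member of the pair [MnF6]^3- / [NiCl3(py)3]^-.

[MnF6]^3-

[MnF6]^3-: Each fluoride is −1; balancing the −3 overall charge requires Mn(III). Manganese is a group-7 element; Mn(III) is therefore d⁴. Fluoride is a weak-field ligand for a first-row metal, so the complex is high-spin. The t₂g³e_g¹ (high-spin) configuration has an unevenly filled e_g set; the Jahn–Teller theorem predicts a tetragonal distortion (typically axial elongation) to lift the degeneracy.
[NiCl3(py)3]^-: Ligand charges: each chloride is −1; pyridine is neutral. With an overall charge of −1 the nickel centre must be in the +2 oxidation state. Nickel is a group-10 element; Ni(II) is therefore d⁸. The d⁸ configuration leaves the e_g set evenly filled (or empty) — no strong Jahn–Teller driving force.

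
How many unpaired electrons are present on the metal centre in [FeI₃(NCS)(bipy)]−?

Ligand charges: each iodide is −1; each isothiocyanate is −1; 2,2′-bipyridine is neutral. With an overall charge of −1 the iron centre must be in the +3 oxidation state.
Iron is a group-8 element; Fe(III) is therefore d⁵.
Counting donor atoms: 3×iodide (monodentate) → 3 donors; 1×isothiocyanate (monodentate) → 1 donor; 1×2,2′-bipyridine (bidentate) → 2 donors. Coordination number = 6.
The spin state decides the count: Iodide and isothiocyanate are weak-field ligands for a first-row metal, so the complex is high-spin.
An octahedral high-spin d⁵ ion is t₂g³e_g², giving 5 unpaired electrons.

5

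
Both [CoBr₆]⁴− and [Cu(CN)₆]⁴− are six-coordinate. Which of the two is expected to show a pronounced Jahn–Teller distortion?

[Cu(CN)₆]⁴−

[CoBr₆]⁴−: Ligand charges: each bromide is −1. With an overall charge of −4 the cobalt centre must be in the +2 oxidation state. Cobalt is a group-9 element; Co(II) is therefore d⁷. Bromide is a weak-field ligand for a first-row metal, so the complex is high-spin. The d⁷ configuration leaves the e_g set evenly filled (or empty) — no strong Jahn–Teller driving force.
[Cu(CN)₆]⁴−: Ligand charges: each cyanide is −1. With an overall charge of −4 the copper centre must be in the +2 oxidation state. Group 11 minus oxidation state 2 gives a d⁹ configuration. The t₂g⁶e_g³ configuration has an unevenly filled e_g set; the Jahn–Teller theorem predicts a tetragonal distortion (typically axial elongation) to lift the degeneracy.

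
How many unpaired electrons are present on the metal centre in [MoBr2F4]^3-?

3 unpaired electrons

Ligand charges: each bromide is −1; each fluoride is −1. With an overall charge of −3 the molybdenum centre must be in the +3 oxidation state.
Group 6 minus oxidation state 3 gives a d³ configuration.
In an octahedral field the d³ configuration is t₂g³e_g⁰ (only one arrangement possible), giving 3 unpaired electrons.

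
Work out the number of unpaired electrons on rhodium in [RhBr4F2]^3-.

0 unpaired electrons

Ligand charges: each bromide is −1; each fluoride is −1. With an overall charge of −3 the rhodium centre must be in the +3 oxidation state.
Group 9 minus oxidation state 3 gives a d⁶ configuration.
The spin state decides the count: a 4d ion has a large Δₒ and is invariably low-spin.
An octahedral low-spin d⁶ ion is t₂g⁶e_g⁰, giving 0 unpaired electrons.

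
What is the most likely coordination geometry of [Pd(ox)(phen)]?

square planar

Each oxalate is −2; 1,10-phenanthroline is neutral; balancing the 0 overall charge requires Pd(II).
Pd sits in group 10, so the d-electron count is 10 − 2 = 8.
Counting donor atoms: 1×oxalate (bidentate) → 2 donors; 1×1,10-phenanthroline (bidentate) → 2 donors. Coordination number = 4.
A 4d d⁸ ion has a large crystal-field splitting; square planar leaves the high-energy d_{x²−y²} orbital empty and maximises CFSE.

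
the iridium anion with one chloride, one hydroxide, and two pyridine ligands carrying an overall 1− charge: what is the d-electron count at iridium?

d8

Ligand charges: each chloride is −1; each hydroxide is −1; pyridine is neutral. With an overall charge of −1 the iridium centre must be in the +1 oxidation state.
Iridium is a group-9 element; Ir(I) is therefore d⁸.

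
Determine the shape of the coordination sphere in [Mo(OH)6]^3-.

octahedral

Summing ligand charges against the −3 overall charge gives an oxidation state of +3 for molybdenum.
Molybdenum is a group-6 element; Mo(III) is therefore d³.
With 6 monodentate ligands the coordination number is 6.
Six donors around a single metal centre give an octahedral coordination sphere.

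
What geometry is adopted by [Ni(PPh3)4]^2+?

Summing ligand charges against the +2 overall charge gives an oxidation state of +2 for nickel.
Ni sits in group 10, so the d-electron count is 10 − 2 = 8.
Coordination number: 4.
Triphenylphosphine is a strong-field ligand (high in the spectrochemical series).
A 3d d⁸ ion with strong-field ligands gains enough CFSE to favour square planar over tetrahedral.

square planar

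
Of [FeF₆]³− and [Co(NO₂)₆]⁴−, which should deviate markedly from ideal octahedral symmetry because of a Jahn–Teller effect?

[Co(NO₂)₆]⁴−

[FeF₆]³−: Summing ligand charges against the −3 overall charge gives an oxidation state of +3 for iron. Group 8 minus oxidation state 3 gives a d⁵ configuration. Fluoride is a weak-field ligand for a first-row metal, so the complex is high-spin. The d⁵ configuration leaves the e_g set evenly filled (or empty) — no strong Jahn–Teller driving force.
[Co(NO₂)₆]⁴−: Each nitro (N-bound nitrite) is −1; balancing the −4 overall charge requires Co(II). Co sits in group 9, so the d-electron count is 9 − 2 = 7. Nitro (N-bound nitrite) is a strong-field ligand (high in the spectrochemical series) for a first-row metal, so the complex is low-spin. The t₂g⁶e_g¹ (low-spin) configuration has an unevenly filled e_g set; the Jahn–Teller theorem predicts a tetragonal distortion (typically axial elongation) to lift the degeneracy.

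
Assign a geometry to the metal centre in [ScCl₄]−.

tetrahedral

Each chloride is −1; balancing the −1 overall charge requires Sc(III).
Group 3 minus oxidation state 3 gives a d⁰ configuration.
With 4 monodentate ligands the coordination number is 4.
A d⁰ ion has no crystal-field stabilisation preference between square planar and tetrahedral, so four ligands adopt the sterically favoured tetrahedral geometry.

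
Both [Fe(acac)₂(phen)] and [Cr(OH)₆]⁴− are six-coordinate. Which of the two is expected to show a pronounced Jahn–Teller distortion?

[Cr(OH)₆]⁴−

[Fe(acac)₂(phen)]: Ligand charges: each acetylacetonate is −1; 1,10-phenanthroline is neutral. With an overall charge of 0 the iron centre must be in the +2 oxidation state. Fe sits in group 8, so the d-electron count is 8 − 2 = 6. Acetylacetonate is a weak-field ligand for a first-row metal, so the complex is high-spin. The d⁶ configuration leaves the e_g set evenly filled (or empty) — no strong Jahn–Teller driving force.
[Cr(OH)₆]⁴−: Each hydroxide is −1; balancing the −4 overall charge requires Cr(II). Chromium is a group-6 element; Cr(II) is therefore d⁴. Hydroxide is a weak-field ligand for a first-row metal, so the complex is high-spin. The t₂g³e_g¹ (high-spin) configuration has an unevenly filled e_g set; the Jahn–Teller theorem predicts a tetragonal distortion (typically axial elongation) to lift the degeneracy.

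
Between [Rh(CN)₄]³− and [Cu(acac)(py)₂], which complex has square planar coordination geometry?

[Rh(CN)₄]³−

For [Rh(CN)₄]³−: Summing ligand charges against the −3 overall charge gives an oxidation state of +1 for rhodium. Rhodium is a group-9 element; Rh(I) is therefore d⁸. A 4d d⁸ ion has a large crystal-field splitting; square planar leaves the high-energy d_{x²−y²} orbital empty and maximises CFSE. → square planar.
For [Cu(acac)(py)₂]: Ligand charges: each acetylacetonate is −1; pyridine is neutral. With an overall charge of 0 the copper centre must be in the +1 oxidation state. Copper is a group-11 element; Cu(I) is therefore d¹⁰. A d¹⁰ ion has no crystal-field stabilisation preference between square planar and tetrahedral, so four ligands adopt the sterically favoured tetrahedral geometry. → tetrahedral.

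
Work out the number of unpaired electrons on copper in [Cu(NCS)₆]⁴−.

1 unpaired electron

Summing ligand charges against the −4 overall charge gives an oxidation state of +2 for copper.
Group 11 minus oxidation state 2 gives a d⁹ configuration.
In an octahedral field the d⁹ configuration is t₂g⁶e_g³ (only one arrangement possible), giving 1 unpaired electron.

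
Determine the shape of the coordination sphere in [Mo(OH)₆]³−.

octahedral

Each hydroxide is −1; balancing the −3 overall charge requires Mo(III).
Mo sits in group 6, so the d-electron count is 6 − 3 = 3.
Coordination number: 6.
Six donors around a single metal centre give an octahedral coordination sphere.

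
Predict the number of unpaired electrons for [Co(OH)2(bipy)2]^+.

Ligand charges: each hydroxide is −1; 2,2′-bipyridine is neutral. With an overall charge of +1 the cobalt centre must be in the +3 oxidation state.
Group 9 minus oxidation state 3 gives a d⁶ configuration.
Counting donor atoms: 2×hydroxide (monodentate) → 2 donors; 2×2,2′-bipyridine (bidentate) → 4 donors. Coordination number = 6.
The spin state decides the count: Co(III) has an exceptionally large octahedral splitting and is low-spin with essentially every ligand except fluoride.
An octahedral low-spin d⁶ ion is t₂g⁶e_g⁰, giving 0 unpaired electrons.

0 unpaired electrons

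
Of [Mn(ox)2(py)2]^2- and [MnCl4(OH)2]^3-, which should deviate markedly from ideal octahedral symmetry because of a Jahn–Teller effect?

[MnCl4(OH)2]^3-

[Mn(ox)2(py)2]^2-: Each oxalate is −2; pyridine is neutral; balancing the −2 overall charge requires Mn(II). Manganese is a group-7 element; Mn(II) is therefore d⁵. Oxalate is a weak-field ligand for a first-row metal, so the complex is high-spin. The d⁵ configuration leaves the e_g set evenly filled (or empty) — no strong Jahn–Teller driving force.
[MnCl4(OH)2]^3-: Summing ligand charges against the −3 overall charge gives an oxidation state of +3 for manganese. Group 7 minus oxidation state 3 gives a d⁴ configuration. Chloride and hydroxide are weak-field ligands for a first-row metal, so the complex is high-spin. The t₂g³e_g¹ (high-spin) configuration has an unevenly filled e_g set; the Jahn–Teller theorem predicts a tetragonal distortion (typically axial elongation) to lift the degeneracy.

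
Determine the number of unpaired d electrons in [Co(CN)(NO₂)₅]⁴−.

1 unpaired electron

Summing ligand charges against the −4 overall charge gives an oxidation state of +2 for cobalt.
Group 9 minus oxidation state 2 gives a d⁷ configuration.
The spin state decides the count: Cyanide and nitro (N-bound nitrite) are strong-field ligands (high in the spectrochemical series) for a first-row metal, so the complex is low-spin.
An octahedral low-spin d⁷ ion is t₂g⁶e_g¹, giving 1 unpaired electron.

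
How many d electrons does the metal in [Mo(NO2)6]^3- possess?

Ligand charges: each nitro (N-bound nitrite) is −1. With an overall charge of −3 the molybdenum centre must be in the +3 oxidation state.
Mo sits in group 6, so the d-electron count is 6 − 3 = 3.

d³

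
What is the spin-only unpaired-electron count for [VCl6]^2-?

1

Ligand charges: each chloride is −1. With an overall charge of −2 the vanadium centre must be in the +4 oxidation state.
Group 5 minus oxidation state 4 gives a d¹ configuration.
In an octahedral field the d¹ configuration is t₂g¹e_g⁰ (only one arrangement possible), giving 1 unpaired electron.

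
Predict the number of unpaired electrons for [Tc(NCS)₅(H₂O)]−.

Each isothiocyanate is −1; water is neutral; balancing the −1 overall charge requires Tc(IV).
Technetium is a group-7 element; Tc(IV) is therefore d³.
In an octahedral field the d³ configuration is t₂g³e_g⁰ (only one arrangement possible), giving 3 unpaired electrons.

3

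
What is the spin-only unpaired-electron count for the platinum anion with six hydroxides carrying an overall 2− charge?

Summing ligand charges against the −2 overall charge gives an oxidation state of +4 for platinum.
Platinum is a group-10 element; Pt(IV) is therefore d⁶.
The spin state decides the count: a 5d ion has a large Δₒ and is invariably low-spin.
An octahedral low-spin d⁶ ion is t₂g⁶e_g⁰, giving 0 unpaired electrons.

0 unpaired electrons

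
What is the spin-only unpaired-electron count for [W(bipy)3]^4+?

2

2,2′-bipyridine is neutral; balancing the +4 overall charge requires W(IV).
Group 6 minus oxidation state 4 gives a d² configuration.
Counting donor atoms: 3×2,2′-bipyridine (bidentate) → 6 donors. Coordination number = 6.
In an octahedral field the d² configuration is t₂g²e_g⁰ (only one arrangement possible), giving 2 unpaired electrons.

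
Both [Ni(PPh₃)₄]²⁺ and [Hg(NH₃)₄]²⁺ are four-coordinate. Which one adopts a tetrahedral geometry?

For [Ni(PPh₃)₄]²⁺: Summing ligand charges against the +2 overall charge gives an oxidation state of +2 for nickel. Group 10 minus oxidation state 2 gives a d⁸ configuration. Triphenylphosphine is a strong-field ligand (high in the spectrochemical series). A 3d d⁸ ion with strong-field ligands gains enough CFSE to favour square planar over tetrahedral. → square planar.
For [Hg(NH₃)₄]²⁺: Ligand charges: ammonia is neutral. With an overall charge of +2 the mercury centre must be in the +2 oxidation state. Group 12 minus oxidation state 2 gives a d¹⁰ configuration. A d¹⁰ ion has no crystal-field stabilisation preference between square planar and tetrahedral, so four ligands adopt the sterically favoured tetrahedral geometry. → tetrahedral.

[Hg(NH₃)₄]²⁺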